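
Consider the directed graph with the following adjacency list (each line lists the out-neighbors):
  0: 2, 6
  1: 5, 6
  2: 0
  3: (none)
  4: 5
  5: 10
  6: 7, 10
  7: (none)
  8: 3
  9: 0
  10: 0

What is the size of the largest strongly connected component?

4

{0, 2, 6, 10} are all mutually reachable — one SCC of size 4.
{9} is an SCC by itself.
{4} is an SCC by itself.
{5} is an SCC by itself.
{7} is an SCC by itself.
(and 3 more singleton SCCs)
The largest has 4 vertices.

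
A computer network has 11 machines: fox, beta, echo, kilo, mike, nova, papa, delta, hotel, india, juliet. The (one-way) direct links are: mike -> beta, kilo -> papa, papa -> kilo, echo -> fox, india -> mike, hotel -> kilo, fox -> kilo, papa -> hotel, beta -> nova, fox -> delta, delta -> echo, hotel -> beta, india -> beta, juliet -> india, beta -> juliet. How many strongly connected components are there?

{beta, mike, india, juliet} are all mutually reachable — one SCC of size 4.
{fox, echo, delta} are all mutually reachable — one SCC of size 3.
{kilo, papa, hotel} are all mutually reachable — one SCC of size 3.
{nova} is an SCC by itself.
That gives 4 strongly connected components.

4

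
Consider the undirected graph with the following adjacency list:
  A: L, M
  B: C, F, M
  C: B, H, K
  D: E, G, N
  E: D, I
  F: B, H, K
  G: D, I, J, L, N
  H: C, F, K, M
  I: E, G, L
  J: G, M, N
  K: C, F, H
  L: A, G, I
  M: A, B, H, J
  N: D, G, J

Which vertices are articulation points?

M

Removing M increases the component count from 1 to 2, so M is a cut vertex.
By contrast removing K leaves 1 component; it is not a cut vertex. No other vertex is a cut vertex either.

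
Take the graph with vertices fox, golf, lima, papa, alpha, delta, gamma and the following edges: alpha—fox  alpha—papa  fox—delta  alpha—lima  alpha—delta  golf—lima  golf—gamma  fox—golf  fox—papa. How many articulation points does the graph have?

1

Removing golf increases the component count from 1 to 2, so golf is a cut vertex.
By contrast removing papa leaves 1 component; it is not a cut vertex. No other vertex is a cut vertex either.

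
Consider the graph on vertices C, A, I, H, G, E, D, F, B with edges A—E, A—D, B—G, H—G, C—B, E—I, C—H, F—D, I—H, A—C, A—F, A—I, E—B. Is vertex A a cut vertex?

Deleting A raises the number of components from 1 to 2, so A is a cut vertex.

Yes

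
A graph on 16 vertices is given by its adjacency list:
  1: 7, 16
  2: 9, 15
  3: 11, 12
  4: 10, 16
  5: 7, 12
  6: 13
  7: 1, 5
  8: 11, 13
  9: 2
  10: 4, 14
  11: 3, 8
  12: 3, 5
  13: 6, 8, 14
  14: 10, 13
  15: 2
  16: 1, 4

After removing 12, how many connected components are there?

2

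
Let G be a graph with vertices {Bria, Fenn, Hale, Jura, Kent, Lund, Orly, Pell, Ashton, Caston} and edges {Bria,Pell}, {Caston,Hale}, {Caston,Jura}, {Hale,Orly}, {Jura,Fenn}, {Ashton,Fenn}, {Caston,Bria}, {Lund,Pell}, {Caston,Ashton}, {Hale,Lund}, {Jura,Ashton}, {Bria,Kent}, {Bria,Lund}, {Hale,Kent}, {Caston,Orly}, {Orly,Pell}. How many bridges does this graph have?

0

The edges on the cycle Caston-Jura-Fenn-Ashton-Caston are not bridges since each lies on that cycle.
Every edge lies on some cycle, so there are no bridges.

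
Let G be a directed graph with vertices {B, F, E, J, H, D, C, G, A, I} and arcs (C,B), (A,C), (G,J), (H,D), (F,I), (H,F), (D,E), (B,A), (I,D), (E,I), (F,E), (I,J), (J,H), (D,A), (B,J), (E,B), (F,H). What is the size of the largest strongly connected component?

9

{A, B, C, D, E, F, H, I, J} are all mutually reachable — one SCC of size 9.
{G} is an SCC by itself.
The largest has 9 vertices.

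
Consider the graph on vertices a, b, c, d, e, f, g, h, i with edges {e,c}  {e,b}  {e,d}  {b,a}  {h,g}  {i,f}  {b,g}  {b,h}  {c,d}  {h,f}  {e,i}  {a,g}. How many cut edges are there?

The edges on the cycle e-c-d-e are not bridges since each lies on that cycle.
Every edge lies on some cycle, so there are no bridges.

0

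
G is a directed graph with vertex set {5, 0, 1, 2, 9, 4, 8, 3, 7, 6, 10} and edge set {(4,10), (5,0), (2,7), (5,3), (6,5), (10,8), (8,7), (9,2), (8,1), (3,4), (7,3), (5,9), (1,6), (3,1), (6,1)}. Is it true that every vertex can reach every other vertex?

There is no directed path from 0 to 4, so the graph is not strongly connected.

No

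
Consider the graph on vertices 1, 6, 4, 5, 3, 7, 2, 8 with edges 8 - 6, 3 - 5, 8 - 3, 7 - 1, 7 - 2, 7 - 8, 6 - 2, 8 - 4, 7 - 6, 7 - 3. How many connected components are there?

1

Starting from 1 we can reach 1, 2, 3, 4, 5, 6, 7, 8. That is one component of size 8.
Total: 1 component.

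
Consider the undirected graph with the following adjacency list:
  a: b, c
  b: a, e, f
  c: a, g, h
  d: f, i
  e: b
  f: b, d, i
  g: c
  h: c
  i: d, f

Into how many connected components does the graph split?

1

Starting from a we can reach a, b, c, d, e, f, g, h, i. That is one component of size 9.
Total: 1 component.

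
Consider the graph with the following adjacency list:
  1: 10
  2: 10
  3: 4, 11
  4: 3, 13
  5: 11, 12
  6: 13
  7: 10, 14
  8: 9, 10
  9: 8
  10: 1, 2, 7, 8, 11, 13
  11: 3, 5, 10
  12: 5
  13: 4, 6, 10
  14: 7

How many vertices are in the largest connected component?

14

Starting from 1 we can reach 1, 2, 3, 4, 5, 6, 7, 8, 9, 10, 11, 12, 13, 14. That is one component of size 14.
The largest has 14 vertices.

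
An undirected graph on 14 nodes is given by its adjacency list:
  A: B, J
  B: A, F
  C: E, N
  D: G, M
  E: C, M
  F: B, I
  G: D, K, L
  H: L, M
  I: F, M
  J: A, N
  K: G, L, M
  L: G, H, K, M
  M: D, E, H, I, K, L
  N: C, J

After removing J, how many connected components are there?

With J gone, the remaining components are: {A, B, C, D, E, F, G, H, I, K, L, M, N}.
That is 1 component.

1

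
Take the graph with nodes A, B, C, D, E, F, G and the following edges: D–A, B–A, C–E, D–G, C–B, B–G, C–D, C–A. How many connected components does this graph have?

F is isolated — a component by itself.
Starting from A we can reach A, B, C, D, E, G. That is one component of size 6.
Total: 2 components.

2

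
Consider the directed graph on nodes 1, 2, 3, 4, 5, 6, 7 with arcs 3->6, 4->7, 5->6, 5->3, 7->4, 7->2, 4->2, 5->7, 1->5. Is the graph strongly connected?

There is no directed path from 6 to 5, so the graph is not strongly connected.

No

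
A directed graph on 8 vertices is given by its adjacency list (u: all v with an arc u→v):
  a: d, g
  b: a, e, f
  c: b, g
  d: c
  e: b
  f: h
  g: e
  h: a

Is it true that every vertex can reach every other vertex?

From a we can reach every vertex (a, b, c, d, e, f, g, h), and every vertex can reach a (a, b, c, d, e, f, g, h). So the whole graph is one strongly connected component.

Yes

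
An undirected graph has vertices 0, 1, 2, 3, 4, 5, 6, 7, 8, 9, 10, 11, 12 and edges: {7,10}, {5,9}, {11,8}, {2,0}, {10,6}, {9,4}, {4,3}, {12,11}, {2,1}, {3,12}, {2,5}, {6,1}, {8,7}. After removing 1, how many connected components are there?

With 1 gone, the remaining components are: {0, 2, 3, 4, 5, 6, 7, 8, 9, 10, 11, 12}.
That is 1 component.

1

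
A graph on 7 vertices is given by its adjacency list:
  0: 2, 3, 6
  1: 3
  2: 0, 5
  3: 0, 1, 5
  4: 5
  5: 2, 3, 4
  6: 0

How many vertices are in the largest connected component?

7

Starting from 0 we can reach 0, 1, 2, 3, 4, 5, 6. That is one component of size 7.
The largest has 7 vertices.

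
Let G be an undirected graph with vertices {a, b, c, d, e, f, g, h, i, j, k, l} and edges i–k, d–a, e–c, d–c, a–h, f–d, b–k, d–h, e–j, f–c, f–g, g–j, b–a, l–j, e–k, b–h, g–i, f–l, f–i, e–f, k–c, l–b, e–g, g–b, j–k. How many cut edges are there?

The edges on the cycle f-l-b-k-c-f are not bridges since each lies on that cycle.
Every edge lies on some cycle, so there are no bridges.

0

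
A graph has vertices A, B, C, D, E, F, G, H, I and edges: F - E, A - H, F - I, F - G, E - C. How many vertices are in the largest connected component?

B is isolated — a component by itself.
D is isolated — a component by itself.
Starting from A we can reach A, H. That is one component of size 2.
Starting from C we can reach C, E, F, G, I. That is one component of size 5.
The largest has 5 vertices.

5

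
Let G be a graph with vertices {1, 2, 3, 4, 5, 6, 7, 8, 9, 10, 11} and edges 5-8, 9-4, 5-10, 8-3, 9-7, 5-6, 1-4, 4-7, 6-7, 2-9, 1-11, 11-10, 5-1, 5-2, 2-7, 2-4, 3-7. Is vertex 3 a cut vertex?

Deleting 3 leaves 1 component (was 1) (its neighbors 7, 8 remain connected to each other), so 3 is not a cut vertex.

No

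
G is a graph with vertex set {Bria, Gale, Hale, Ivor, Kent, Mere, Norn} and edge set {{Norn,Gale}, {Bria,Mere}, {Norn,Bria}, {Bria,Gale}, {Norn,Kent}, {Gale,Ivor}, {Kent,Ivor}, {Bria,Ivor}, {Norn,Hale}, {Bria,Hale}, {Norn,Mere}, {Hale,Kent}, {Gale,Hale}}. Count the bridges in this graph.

0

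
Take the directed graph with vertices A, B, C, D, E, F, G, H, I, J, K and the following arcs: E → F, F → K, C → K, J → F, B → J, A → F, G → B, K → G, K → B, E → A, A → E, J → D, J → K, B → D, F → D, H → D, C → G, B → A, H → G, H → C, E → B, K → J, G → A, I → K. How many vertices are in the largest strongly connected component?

7

{A, B, E, F, G, J, K} are all mutually reachable — one SCC of size 7.
{I} is an SCC by itself.
{D} is an SCC by itself.
{H} is an SCC by itself.
{C} is an SCC by itself.
The largest has 7 vertices.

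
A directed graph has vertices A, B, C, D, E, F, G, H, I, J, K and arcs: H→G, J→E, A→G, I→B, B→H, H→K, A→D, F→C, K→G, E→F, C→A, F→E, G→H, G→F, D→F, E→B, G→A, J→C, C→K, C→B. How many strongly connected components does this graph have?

{A, B, C, D, E, F, G, H, K} are all mutually reachable — one SCC of size 9.
{I} is an SCC by itself.
{J} is an SCC by itself.
That gives 3 strongly connected components.

3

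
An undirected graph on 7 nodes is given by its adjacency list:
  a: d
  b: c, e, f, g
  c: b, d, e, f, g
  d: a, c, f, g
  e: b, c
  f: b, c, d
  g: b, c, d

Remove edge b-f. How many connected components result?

1

b and f are still connected via b-c-f, so the component count stays at 1.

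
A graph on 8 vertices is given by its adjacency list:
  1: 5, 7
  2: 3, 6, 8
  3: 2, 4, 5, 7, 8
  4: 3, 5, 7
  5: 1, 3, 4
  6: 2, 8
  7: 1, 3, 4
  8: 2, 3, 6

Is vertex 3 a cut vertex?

Deleting 3 raises the number of components from 1 to 2, so 3 is a cut vertex.

Yes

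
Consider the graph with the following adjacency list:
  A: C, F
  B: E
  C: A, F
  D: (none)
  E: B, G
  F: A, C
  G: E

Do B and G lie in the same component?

From B we can reach B, E, G, which includes G.

Yes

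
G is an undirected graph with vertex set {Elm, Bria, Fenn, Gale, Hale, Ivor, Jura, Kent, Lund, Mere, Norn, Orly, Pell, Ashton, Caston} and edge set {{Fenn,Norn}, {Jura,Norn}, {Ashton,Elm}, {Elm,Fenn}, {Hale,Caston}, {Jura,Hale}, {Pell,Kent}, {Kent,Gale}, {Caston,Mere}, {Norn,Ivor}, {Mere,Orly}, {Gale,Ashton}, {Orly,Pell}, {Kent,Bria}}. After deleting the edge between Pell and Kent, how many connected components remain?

2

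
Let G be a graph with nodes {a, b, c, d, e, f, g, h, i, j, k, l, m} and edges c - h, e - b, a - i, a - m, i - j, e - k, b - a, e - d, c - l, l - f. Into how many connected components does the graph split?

g is isolated — a component by itself.
Starting from c we can reach c, f, h, l. That is one component of size 4.
Starting from a we can reach a, b, d, e, i, j, k, m. That is one component of size 8.
Total: 3 components.

3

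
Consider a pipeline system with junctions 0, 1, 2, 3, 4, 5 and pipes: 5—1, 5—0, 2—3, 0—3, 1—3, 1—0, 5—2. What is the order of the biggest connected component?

5

4 is isolated — a component by itself.
Starting from 0 we can reach 0, 1, 2, 3, 5. That is one component of size 5.
The largest has 5 vertices.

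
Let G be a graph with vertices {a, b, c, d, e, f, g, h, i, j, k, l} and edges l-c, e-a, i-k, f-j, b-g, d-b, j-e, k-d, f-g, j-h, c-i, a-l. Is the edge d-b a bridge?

No

After removing d-b, the path d-k-i-c-l-a-e-j-f-g-b still connects them, so the edge is not a bridge.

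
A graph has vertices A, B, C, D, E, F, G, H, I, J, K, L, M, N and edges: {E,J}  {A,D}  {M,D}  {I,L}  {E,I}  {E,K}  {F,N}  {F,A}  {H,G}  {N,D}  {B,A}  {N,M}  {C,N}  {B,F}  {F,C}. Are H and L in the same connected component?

No

The component containing H is {G, H}, and L is not in it.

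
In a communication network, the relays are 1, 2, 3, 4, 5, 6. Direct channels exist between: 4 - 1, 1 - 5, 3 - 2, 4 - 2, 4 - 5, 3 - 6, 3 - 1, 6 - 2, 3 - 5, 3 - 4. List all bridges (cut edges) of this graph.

The edges on the cycle 3-6-2-4-3 are not bridges since each lies on that cycle.
Every edge lies on some cycle, so there are no bridges.

none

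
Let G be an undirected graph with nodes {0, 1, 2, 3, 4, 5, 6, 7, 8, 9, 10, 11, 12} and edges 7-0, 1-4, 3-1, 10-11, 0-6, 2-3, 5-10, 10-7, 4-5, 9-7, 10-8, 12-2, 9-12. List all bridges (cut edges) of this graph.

The edges on the cycle 9-12-2-3-1-4-5-10-7-9 are not bridges since each lies on that cycle.
But removing 7-0 disconnects 7 from 0; removing 11-10 disconnects 11 from 10; removing 0-6 disconnects 0 from 6; removing 8-10 disconnects 8 from 10 — these are bridges.

0-6, 0-7, 10-11, 10-8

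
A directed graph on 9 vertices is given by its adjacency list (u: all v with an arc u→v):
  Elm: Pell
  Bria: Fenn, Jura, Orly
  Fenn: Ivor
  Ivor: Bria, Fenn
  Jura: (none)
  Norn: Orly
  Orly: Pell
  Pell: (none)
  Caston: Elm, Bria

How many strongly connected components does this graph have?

{Bria, Fenn, Ivor} are all mutually reachable — one SCC of size 3.
{Elm} is an SCC by itself.
{Caston} is an SCC by itself.
{Pell} is an SCC by itself.
{Orly} is an SCC by itself.
(and 2 more singleton SCCs)
That gives 7 strongly connected components.

7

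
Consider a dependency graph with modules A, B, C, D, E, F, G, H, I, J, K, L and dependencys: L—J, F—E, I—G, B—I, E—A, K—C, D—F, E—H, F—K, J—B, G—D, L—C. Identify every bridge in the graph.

A-E, E-F, E-H

The edges on the cycle L-J-B-I-G-D-F-K-C-L are not bridges since each lies on that cycle.
But removing E—H disconnects E from H; removing E—F disconnects E from F; removing E—A disconnects E from A — these are bridges.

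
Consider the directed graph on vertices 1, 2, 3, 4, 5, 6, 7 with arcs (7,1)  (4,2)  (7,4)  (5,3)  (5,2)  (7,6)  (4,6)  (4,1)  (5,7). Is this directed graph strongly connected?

No

There is no directed path from 6 to 5, so the graph is not strongly connected.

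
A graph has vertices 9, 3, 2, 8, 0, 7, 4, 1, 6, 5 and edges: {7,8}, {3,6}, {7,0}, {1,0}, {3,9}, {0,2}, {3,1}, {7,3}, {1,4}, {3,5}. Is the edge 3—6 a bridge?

Yes

Removing 3—6 leaves no path between 3 and 6: the component count goes from 1 to 2. So it is a bridge.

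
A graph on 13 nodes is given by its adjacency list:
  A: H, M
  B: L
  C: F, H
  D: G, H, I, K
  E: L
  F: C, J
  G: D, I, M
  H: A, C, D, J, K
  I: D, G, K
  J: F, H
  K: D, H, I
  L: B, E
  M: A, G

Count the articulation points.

Removing H increases the component count from 2 to 3, so H is a cut vertex.
Removing L increases the component count from 2 to 3, so L is a cut vertex.
By contrast removing A leaves 2 components; it is not a cut vertex. No other vertex is a cut vertex either.

2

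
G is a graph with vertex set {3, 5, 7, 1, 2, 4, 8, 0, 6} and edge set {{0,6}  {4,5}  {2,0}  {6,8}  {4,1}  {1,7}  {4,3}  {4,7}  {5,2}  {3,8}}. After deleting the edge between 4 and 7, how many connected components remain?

1

4 and 7 are still connected via 4-1-7, so the component count stays at 1.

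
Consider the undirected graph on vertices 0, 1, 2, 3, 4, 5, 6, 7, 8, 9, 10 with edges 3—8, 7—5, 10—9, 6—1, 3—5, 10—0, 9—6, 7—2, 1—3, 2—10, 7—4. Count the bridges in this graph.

3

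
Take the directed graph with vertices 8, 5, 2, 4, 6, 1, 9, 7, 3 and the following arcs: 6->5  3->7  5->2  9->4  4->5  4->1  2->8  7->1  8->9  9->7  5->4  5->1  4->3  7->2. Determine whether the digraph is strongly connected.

No

There is no directed path from 8 to 6, so the graph is not strongly connected.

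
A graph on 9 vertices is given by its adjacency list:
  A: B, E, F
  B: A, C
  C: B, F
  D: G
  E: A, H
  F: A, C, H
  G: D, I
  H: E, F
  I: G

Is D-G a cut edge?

Removing D-G leaves no path between D and G: the component count goes from 2 to 3. So it is a bridge.

Yes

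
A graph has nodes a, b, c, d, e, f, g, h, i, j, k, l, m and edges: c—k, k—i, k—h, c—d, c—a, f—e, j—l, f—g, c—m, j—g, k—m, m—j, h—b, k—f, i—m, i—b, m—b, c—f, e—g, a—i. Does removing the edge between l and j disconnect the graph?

Removing l—j leaves no path between l and j: the component count goes from 1 to 2. So it is a bridge.

Yes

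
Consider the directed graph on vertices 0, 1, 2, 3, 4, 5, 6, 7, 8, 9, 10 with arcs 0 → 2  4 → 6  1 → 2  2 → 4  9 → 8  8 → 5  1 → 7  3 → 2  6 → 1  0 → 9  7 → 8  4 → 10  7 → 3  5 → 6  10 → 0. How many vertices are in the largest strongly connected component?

{0, 1, 2, 3, 4, 5, 6, 7, 8, 9, 10} are all mutually reachable — one SCC of size 11.
The largest has 11 vertices.

11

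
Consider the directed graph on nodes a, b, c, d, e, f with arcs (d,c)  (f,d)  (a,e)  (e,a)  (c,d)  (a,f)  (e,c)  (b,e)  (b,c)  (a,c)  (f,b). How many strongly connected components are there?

{a, b, e, f} are all mutually reachable — one SCC of size 4.
{c, d} are all mutually reachable — one SCC of size 2.
That gives 2 strongly connected components.

2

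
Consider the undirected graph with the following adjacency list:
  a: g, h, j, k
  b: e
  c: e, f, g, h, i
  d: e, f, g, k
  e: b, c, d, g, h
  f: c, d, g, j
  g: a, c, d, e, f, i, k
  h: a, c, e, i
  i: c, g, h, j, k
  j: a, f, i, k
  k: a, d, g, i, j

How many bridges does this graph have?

1

The edges on the cycle c-g-d-e-h-c are not bridges since each lies on that cycle.
But removing b-e disconnects b from e — this is a bridge.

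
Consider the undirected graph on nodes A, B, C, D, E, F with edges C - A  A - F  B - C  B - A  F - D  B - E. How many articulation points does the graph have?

Removing A increases the component count from 1 to 2, so A is a cut vertex.
Removing B increases the component count from 1 to 2, so B is a cut vertex.
Removing F increases the component count from 1 to 2, so F is a cut vertex.
By contrast removing D leaves 1 component; it is not a cut vertex. No other vertex is a cut vertex either.

3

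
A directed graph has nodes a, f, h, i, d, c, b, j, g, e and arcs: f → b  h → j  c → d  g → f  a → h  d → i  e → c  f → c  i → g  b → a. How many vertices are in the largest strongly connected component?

{c, d, f, g, i} are all mutually reachable — one SCC of size 5.
{h} is an SCC by itself.
{j} is an SCC by itself.
{e} is an SCC by itself.
{a} is an SCC by itself.
(and 1 more singleton SCC)
The largest has 5 vertices.

5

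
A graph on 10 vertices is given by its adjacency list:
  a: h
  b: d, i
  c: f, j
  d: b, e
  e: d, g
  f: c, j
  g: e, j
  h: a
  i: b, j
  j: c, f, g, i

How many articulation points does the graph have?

1

Removing j increases the component count from 2 to 3, so j is a cut vertex.
By contrast removing i leaves 2 components; it is not a cut vertex. No other vertex is a cut vertex either.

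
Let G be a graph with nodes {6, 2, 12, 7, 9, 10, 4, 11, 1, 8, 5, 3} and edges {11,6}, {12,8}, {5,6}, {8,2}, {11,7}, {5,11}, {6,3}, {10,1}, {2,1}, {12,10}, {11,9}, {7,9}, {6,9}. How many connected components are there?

4 is isolated — a component by itself.
Starting from 1 we can reach 1, 2, 8, 10, 12. That is one component of size 5.
Starting from 3 we can reach 3, 5, 6, 7, 9, 11. That is one component of size 6.
Total: 3 components.

3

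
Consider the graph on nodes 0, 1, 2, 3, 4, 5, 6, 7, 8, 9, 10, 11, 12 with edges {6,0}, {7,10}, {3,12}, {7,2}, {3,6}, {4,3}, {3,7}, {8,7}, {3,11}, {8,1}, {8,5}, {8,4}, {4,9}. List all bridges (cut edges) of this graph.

0-6, 1-8, 10-7, 11-3, 12-3, 2-7, 3-6, 4-9, 5-8

The edges on the cycle 8-4-3-7-8 are not bridges since each lies on that cycle.
But removing 4—9 disconnects 4 from 9; removing 3—6 disconnects 3 from 6; removing 7—10 disconnects 7 from 10; removing 3—11 disconnects 3 from 11 — these are bridges.
In total 9 edges are bridges.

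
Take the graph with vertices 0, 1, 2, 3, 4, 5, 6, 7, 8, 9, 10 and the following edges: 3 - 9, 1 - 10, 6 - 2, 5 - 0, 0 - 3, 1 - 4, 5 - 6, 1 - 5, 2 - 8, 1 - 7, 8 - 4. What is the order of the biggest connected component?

11

Starting from 0 we can reach 0, 1, 2, 3, 4, 5, 6, 7, 8, 9, 10. That is one component of size 11.
The largest has 11 vertices.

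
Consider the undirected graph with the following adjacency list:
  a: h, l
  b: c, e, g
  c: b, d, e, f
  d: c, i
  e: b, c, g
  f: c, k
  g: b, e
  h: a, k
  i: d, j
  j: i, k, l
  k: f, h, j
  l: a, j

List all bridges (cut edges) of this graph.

none

The edges on the cycle c-e-g-b-c are not bridges since each lies on that cycle.
Every edge lies on some cycle, so there are no bridges.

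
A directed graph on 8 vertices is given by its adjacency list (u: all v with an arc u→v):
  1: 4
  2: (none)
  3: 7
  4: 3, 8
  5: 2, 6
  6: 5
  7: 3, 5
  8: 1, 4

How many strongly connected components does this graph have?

{1, 4, 8} are all mutually reachable — one SCC of size 3.
{3, 7} are all mutually reachable — one SCC of size 2.
{5, 6} are all mutually reachable — one SCC of size 2.
{2} is an SCC by itself.
That gives 4 strongly connected components.

4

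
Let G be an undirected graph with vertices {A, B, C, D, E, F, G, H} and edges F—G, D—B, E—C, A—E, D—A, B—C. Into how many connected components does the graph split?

3

H is isolated — a component by itself.
Starting from F we can reach F, G. That is one component of size 2.
Starting from A we can reach A, B, C, D, E. That is one component of size 5.
Total: 3 components.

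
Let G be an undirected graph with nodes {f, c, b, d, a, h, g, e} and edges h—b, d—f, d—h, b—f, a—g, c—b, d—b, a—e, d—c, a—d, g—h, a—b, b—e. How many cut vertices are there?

Removing h, for instance, still leaves 1 component. No single vertex removal increases the component count — the graph has no articulation points.

0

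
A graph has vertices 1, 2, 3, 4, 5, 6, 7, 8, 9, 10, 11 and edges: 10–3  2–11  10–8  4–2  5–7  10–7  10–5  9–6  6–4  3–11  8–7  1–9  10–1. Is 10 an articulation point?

Yes

Deleting 10 raises the number of components from 1 to 2, so 10 is a cut vertex.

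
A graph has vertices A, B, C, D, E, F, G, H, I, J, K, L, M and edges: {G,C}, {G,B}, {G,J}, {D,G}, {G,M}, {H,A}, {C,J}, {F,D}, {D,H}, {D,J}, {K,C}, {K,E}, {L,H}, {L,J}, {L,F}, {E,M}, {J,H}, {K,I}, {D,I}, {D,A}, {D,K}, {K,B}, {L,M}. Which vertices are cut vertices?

none

Removing I, for instance, still leaves 1 component. No single vertex removal increases the component count — the graph has no articulation points.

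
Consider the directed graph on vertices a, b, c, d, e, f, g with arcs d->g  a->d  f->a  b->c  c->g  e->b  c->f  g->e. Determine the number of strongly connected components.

{a, b, c, d, e, f, g} are all mutually reachable — one SCC of size 7.
That gives 1 strongly connected component.

1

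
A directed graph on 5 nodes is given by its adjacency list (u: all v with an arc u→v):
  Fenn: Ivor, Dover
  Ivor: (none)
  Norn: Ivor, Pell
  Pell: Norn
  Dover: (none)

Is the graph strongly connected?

There is no directed path from Ivor to Dover, so the graph is not strongly connected.

No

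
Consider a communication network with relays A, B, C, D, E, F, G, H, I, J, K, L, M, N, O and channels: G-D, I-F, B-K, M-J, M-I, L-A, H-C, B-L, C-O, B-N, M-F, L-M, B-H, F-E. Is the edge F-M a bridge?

No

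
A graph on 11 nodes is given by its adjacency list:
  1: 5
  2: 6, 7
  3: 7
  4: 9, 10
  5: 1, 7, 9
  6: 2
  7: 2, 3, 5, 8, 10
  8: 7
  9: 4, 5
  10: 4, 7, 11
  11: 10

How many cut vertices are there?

Removing 2 increases the component count from 1 to 2, so 2 is a cut vertex.
Removing 5 increases the component count from 1 to 2, so 5 is a cut vertex.
Removing 7 increases the component count from 1 to 4, so 7 is a cut vertex.
Likewise 10 is a cut vertex.
By contrast removing 9 leaves 1 component; it is not a cut vertex. No other vertex is a cut vertex either.

4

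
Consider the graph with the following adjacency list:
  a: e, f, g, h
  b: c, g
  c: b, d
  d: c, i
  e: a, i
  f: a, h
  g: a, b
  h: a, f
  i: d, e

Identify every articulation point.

a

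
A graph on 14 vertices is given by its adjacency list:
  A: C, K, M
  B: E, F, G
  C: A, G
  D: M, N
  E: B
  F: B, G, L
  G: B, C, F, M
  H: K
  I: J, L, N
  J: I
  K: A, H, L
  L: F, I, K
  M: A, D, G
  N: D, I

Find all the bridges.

B-E, H-K, I-J

The edges on the cycle G-F-L-I-N-D-M-G are not bridges since each lies on that cycle.
But removing B-E disconnects B from E; removing J-I disconnects J from I; removing K-H disconnects K from H — these are bridges.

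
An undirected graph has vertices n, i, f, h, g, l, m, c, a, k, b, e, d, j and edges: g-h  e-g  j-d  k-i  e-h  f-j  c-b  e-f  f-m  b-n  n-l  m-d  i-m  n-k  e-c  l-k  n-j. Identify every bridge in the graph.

none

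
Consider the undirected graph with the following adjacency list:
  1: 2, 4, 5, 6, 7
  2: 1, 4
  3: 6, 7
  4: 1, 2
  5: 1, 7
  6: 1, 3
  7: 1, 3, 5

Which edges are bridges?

none

The edges on the cycle 1-2-4-1 are not bridges since each lies on that cycle.
Every edge lies on some cycle, so there are no bridges.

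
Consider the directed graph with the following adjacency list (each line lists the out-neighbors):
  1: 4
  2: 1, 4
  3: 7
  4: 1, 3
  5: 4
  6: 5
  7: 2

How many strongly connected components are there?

3

{1, 2, 3, 4, 7} are all mutually reachable — one SCC of size 5.
{6} is an SCC by itself.
{5} is an SCC by itself.
That gives 3 strongly connected components.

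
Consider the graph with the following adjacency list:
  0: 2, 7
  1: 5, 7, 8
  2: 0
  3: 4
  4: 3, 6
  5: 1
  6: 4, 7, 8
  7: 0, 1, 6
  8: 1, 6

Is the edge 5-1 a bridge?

Removing 5-1 leaves no path between 5 and 1: the component count goes from 1 to 2. So it is a bridge.

Yes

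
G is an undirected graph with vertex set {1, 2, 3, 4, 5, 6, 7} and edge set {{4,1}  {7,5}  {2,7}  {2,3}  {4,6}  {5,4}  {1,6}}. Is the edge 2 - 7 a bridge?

Removing 2 - 7 leaves no path between 2 and 7: the component count goes from 1 to 2. So it is a bridge.

Yes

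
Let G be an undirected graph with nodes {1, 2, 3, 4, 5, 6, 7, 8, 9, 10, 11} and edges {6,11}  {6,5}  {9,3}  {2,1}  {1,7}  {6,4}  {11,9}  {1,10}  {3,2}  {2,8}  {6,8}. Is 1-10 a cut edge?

Yes

Removing 1-10 leaves no path between 1 and 10: the component count goes from 1 to 2. So it is a bridge.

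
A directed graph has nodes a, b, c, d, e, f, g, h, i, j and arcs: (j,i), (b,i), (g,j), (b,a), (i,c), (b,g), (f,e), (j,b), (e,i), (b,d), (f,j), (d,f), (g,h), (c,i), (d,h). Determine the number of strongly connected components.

5

{b, d, f, g, j} are all mutually reachable — one SCC of size 5.
{c, i} are all mutually reachable — one SCC of size 2.
{e} is an SCC by itself.
{a} is an SCC by itself.
{h} is an SCC by itself.
That gives 5 strongly connected components.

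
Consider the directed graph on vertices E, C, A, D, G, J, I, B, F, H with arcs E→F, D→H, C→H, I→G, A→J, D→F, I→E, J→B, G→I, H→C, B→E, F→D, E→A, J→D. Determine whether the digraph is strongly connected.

There is no directed path from D to I, so the graph is not strongly connected.

No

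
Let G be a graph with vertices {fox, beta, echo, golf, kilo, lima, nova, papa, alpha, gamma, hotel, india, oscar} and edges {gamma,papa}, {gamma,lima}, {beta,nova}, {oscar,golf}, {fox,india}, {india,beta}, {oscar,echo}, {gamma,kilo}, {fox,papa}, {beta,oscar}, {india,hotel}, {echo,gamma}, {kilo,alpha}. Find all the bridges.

alpha-kilo, beta-nova, gamma-kilo, gamma-lima, golf-oscar, hotel-india

The edges on the cycle fox-india-beta-oscar-echo-gamma-papa-fox are not bridges since each lies on that cycle.
But removing india—hotel disconnects india from hotel; removing golf—oscar disconnects golf from oscar; removing kilo—gamma disconnects kilo from gamma; removing kilo—alpha disconnects kilo from alpha — these are bridges.
In total 6 edges are bridges.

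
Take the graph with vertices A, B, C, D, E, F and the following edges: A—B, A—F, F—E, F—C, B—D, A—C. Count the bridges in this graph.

The edges on the cycle A-F-C-A are not bridges since each lies on that cycle.
But removing B—D disconnects B from D; removing F—E disconnects F from E; removing A—B disconnects A from B — these are bridges.
That makes 3 bridges.

3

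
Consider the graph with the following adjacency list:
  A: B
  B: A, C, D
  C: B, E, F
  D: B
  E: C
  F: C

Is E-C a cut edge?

Yes

Removing E-C leaves no path between E and C: the component count goes from 1 to 2. So it is a bridge.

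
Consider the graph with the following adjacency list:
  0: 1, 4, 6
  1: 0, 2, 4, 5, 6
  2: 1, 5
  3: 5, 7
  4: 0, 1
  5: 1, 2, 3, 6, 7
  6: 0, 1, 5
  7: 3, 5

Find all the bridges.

none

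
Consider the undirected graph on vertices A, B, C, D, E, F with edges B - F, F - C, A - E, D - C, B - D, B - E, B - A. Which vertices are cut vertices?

B

Removing B increases the component count from 1 to 2, so B is a cut vertex.
By contrast removing A leaves 1 component; it is not a cut vertex. No other vertex is a cut vertex either.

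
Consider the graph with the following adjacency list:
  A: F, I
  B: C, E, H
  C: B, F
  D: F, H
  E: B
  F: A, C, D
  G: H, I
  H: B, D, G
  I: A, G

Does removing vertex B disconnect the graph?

Yes

Deleting B raises the number of components from 1 to 2, so B is a cut vertex.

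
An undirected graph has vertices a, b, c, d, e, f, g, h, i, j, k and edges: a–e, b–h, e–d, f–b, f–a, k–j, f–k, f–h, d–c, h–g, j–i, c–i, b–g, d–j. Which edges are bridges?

none

The edges on the cycle d-c-i-j-d are not bridges since each lies on that cycle.
Every edge lies on some cycle, so there are no bridges.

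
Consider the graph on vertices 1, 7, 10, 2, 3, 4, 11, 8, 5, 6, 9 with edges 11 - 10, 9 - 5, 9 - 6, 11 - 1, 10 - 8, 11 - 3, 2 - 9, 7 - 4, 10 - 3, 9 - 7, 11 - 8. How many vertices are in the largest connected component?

Starting from 1 we can reach 1, 3, 8, 10, 11. That is one component of size 5.
Starting from 2 we can reach 2, 4, 5, 6, 7, 9. That is one component of size 6.
The largest has 6 vertices.

6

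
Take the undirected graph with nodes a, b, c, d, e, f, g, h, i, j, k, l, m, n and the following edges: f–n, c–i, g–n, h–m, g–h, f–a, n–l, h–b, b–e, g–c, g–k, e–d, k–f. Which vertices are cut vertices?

Removing b increases the component count from 2 to 3, so b is a cut vertex.
Removing c increases the component count from 2 to 3, so c is a cut vertex.
Removing e increases the component count from 2 to 3, so e is a cut vertex.
Likewise f, g, h, n are cut vertices.
By contrast removing k leaves 2 components; it is not a cut vertex. No other vertex is a cut vertex either.

b, c, e, f, g, h, n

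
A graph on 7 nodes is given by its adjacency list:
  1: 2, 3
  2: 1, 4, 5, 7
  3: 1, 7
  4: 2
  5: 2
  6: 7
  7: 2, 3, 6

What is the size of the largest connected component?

Starting from 1 we can reach 1, 2, 3, 4, 5, 6, 7. That is one component of size 7.
The largest has 7 vertices.

7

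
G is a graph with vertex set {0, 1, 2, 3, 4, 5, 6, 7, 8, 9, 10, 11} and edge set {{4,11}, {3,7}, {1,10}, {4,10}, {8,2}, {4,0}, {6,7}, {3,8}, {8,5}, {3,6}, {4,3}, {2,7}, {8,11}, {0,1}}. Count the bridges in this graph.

1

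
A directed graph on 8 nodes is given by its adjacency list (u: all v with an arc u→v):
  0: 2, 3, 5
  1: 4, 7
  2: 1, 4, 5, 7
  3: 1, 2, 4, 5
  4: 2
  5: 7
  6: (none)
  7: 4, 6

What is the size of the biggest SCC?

5

{1, 2, 4, 5, 7} are all mutually reachable — one SCC of size 5.
{3} is an SCC by itself.
{6} is an SCC by itself.
{0} is an SCC by itself.
The largest has 5 vertices.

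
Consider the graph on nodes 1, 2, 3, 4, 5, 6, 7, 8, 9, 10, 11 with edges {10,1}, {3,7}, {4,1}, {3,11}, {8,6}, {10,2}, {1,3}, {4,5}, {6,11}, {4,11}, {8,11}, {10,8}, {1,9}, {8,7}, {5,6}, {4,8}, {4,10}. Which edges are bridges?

The edges on the cycle 4-5-6-11-8-10-4 are not bridges since each lies on that cycle.
But removing 10 - 2 disconnects 10 from 2; removing 9 - 1 disconnects 9 from 1 — these are bridges.

1-9, 10-2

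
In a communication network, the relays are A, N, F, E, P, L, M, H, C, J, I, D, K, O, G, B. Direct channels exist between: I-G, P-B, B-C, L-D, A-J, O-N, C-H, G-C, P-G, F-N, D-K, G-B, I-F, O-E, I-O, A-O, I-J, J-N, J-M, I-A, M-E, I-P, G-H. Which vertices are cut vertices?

D, I

Removing D increases the component count from 2 to 3, so D is a cut vertex.
Removing I increases the component count from 2 to 3, so I is a cut vertex.
By contrast removing P leaves 2 components; it is not a cut vertex. No other vertex is a cut vertex either.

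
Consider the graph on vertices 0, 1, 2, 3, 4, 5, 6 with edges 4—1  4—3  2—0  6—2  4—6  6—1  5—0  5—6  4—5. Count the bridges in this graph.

The edges on the cycle 5-6-2-0-5 are not bridges since each lies on that cycle.
But removing 4—3 disconnects 4 from 3 — this is a bridge.

1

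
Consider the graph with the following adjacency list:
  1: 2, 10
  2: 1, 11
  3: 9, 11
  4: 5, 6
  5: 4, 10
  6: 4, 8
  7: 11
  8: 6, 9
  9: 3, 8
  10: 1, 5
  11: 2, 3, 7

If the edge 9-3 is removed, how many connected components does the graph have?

1

9 and 3 are still connected via 9-8-6-4-5-10-1-2-11-3, so the component count stays at 1.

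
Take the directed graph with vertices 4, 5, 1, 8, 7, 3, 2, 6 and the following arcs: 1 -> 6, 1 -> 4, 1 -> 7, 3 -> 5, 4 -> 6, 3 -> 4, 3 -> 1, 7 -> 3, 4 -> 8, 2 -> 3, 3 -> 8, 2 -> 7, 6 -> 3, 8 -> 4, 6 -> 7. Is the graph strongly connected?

There is no directed path from 7 to 2, so the graph is not strongly connected.

No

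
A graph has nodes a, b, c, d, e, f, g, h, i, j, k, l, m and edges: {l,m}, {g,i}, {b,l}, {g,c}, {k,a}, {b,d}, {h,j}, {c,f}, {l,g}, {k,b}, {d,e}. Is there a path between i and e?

From i we can reach a, b, c, d, e, f, g, i, k, l, m, which includes e.

Yes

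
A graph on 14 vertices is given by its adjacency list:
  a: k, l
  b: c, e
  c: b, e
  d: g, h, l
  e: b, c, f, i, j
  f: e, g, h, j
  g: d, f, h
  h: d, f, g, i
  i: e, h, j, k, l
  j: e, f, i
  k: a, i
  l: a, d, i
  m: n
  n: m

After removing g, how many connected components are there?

With g gone, the remaining components are: {m, n}; {a, b, c, d, e, f, h, i, j, k, l}.
That is 2 components.

2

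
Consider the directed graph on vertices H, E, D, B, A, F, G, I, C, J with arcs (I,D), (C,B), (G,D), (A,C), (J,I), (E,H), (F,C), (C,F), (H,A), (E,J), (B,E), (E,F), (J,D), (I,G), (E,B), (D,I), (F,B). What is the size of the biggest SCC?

6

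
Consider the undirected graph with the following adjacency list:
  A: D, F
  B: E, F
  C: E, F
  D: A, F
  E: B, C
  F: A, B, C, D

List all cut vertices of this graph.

F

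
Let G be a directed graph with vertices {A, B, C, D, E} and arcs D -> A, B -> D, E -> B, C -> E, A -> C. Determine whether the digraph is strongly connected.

From A we can reach every vertex (A, B, C, D, E), and every vertex can reach A (A, B, C, D, E). So the whole graph is one strongly connected component.

Yes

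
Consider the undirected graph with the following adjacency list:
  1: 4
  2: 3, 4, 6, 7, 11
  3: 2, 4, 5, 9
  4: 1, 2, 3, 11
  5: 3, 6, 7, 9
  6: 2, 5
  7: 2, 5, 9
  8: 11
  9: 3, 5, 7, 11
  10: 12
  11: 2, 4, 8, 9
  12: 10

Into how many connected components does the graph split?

2

Starting from 10 we can reach 10, 12. That is one component of size 2.
Starting from 1 we can reach 1, 2, 3, 4, 5, 6, 7, 8, 9, 11. That is one component of size 10.
Total: 2 components.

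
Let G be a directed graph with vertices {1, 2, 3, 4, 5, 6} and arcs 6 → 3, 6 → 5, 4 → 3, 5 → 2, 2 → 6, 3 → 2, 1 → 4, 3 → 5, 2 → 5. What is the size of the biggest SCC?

{2, 3, 5, 6} are all mutually reachable — one SCC of size 4.
{4} is an SCC by itself.
{1} is an SCC by itself.
The largest has 4 vertices.

4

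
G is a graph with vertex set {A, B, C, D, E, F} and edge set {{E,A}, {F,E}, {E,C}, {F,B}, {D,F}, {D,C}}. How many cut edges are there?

The edges on the cycle D-F-E-C-D are not bridges since each lies on that cycle.
But removing E-A disconnects E from A; removing F-B disconnects F from B — these are bridges.
That makes 2 bridges.

2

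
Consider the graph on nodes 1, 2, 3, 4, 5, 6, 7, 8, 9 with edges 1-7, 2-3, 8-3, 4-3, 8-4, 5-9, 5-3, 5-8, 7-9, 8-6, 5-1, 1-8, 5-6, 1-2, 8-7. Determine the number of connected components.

1

Starting from 1 we can reach 1, 2, 3, 4, 5, 6, 7, 8, 9. That is one component of size 9.
Total: 1 component.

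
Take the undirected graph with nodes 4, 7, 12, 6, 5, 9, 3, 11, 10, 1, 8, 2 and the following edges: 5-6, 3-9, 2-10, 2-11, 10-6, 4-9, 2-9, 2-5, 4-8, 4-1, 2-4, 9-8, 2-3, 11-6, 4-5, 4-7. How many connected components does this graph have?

12 is isolated — a component by itself.
Starting from 1 we can reach 1, 2, 3, 4, 5, 6, 7, 8, 9, 10, 11. That is one component of size 11.
Total: 2 components.

2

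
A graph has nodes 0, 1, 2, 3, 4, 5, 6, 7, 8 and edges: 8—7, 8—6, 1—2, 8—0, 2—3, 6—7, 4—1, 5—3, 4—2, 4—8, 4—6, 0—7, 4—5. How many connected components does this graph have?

1

Starting from 0 we can reach 0, 1, 2, 3, 4, 5, 6, 7, 8. That is one component of size 9.
Total: 1 component.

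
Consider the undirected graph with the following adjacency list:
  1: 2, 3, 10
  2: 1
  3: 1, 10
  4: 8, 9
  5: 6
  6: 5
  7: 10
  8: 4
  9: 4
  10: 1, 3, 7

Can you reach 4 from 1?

The component containing 1 is {1, 2, 3, 7, 10}, and 4 is not in it.

No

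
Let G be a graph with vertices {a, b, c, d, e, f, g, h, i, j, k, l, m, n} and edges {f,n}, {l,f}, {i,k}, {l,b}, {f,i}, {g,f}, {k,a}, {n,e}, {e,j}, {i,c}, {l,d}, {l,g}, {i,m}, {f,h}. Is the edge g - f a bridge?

After removing g - f, the path g-l-f still connects them, so the edge is not a bridge.

No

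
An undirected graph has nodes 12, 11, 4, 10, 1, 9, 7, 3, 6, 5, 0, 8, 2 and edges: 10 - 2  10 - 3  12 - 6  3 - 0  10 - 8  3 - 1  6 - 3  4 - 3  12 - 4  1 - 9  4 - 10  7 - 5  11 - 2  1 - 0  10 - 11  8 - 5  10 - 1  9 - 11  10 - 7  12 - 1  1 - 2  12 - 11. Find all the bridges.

The edges on the cycle 10-8-5-7-10 are not bridges since each lies on that cycle.
Every edge lies on some cycle, so there are no bridges.

none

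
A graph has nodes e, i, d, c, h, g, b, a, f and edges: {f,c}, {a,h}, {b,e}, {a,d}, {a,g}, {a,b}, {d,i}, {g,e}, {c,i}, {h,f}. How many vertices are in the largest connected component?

Starting from a we can reach a, b, c, d, e, f, g, h, i. That is one component of size 9.
The largest has 9 vertices.

9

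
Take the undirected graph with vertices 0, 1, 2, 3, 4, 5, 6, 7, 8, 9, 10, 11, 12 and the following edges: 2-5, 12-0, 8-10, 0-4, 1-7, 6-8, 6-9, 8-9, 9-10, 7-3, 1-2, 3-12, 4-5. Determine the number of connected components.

3

11 is isolated — a component by itself.
Starting from 6 we can reach 6, 8, 9, 10. That is one component of size 4.
Starting from 0 we can reach 0, 1, 2, 3, 4, 5, 7, 12. That is one component of size 8.
Total: 3 components.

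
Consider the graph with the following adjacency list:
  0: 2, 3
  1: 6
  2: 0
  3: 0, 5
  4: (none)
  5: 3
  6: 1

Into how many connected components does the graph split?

4 is isolated — a component by itself.
Starting from 1 we can reach 1, 6. That is one component of size 2.
Starting from 0 we can reach 0, 2, 3, 5. That is one component of size 4.
Total: 3 components.

3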